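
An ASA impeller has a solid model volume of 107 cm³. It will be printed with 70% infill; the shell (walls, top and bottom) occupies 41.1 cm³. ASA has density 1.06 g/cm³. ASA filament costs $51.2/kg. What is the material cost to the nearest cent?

$4.73

Volume inside the shell = 107 − 41.1 = 65.9 cm³.
Infill deposited = 0.70 × 65.9 = 46.13 cm³.
Total printed volume = 41.1 + 46.13, so 87.23 cm³.
Mass = 87.23 × 1.06, so 92.4638 g.
At $51.2/kg: 92.4638/1000 × 51.2 = $4.73.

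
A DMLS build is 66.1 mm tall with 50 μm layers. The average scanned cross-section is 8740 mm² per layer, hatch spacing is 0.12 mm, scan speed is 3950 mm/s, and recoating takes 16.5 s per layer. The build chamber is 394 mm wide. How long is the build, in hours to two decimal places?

Layer count = ceil(66.1 / 0.05) = 1322.
Scan path per layer: 8740 / 0.12 → 72833.3 mm.
Scan time per layer = 72833.3 / 3950, so 18.4388 s.
Time per layer: 18.4388 + 16.5 → 34.9388 s.
1322 layers × 34.9388 s/layer = 46189.0936 s, i.e. 12.83 hours.

12.83 hours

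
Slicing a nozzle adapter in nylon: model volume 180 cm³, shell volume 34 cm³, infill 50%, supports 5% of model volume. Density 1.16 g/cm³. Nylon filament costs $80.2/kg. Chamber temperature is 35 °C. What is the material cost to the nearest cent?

Infill region: 180 − 34 → 146 cm³.
Deposited infill = 0.50 × 146, so 73 cm³.
Support = 0.05 × 180 = 9 cm³.
Total printed volume = 34 + 73 + 9, so 116 cm³.
Mass: 116 × 1.16 → 134.56 g.
At $80.2/kg: 134.56/1000 × 80.2 = $10.79.

$10.79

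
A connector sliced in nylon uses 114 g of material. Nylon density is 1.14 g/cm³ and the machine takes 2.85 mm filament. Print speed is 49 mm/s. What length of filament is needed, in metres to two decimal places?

Extruded volume: 114/1.14 = 100 cm³ (100000 mm³).
Cross-section of 2.85 mm filament: π·(2.85/2)² = 6.3794 mm².
Length = 100000 / 6.3794 = 15675.46 mm = 15.68 m.

15.68 m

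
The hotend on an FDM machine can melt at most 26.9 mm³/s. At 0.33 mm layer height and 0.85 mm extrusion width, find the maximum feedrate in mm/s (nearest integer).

Extrusion cross-section: 0.33 × 0.85 → 0.2805 mm².
Max speed = 26.9 / 0.2805 = 95.90 ≈ 96 mm/s.

96 mm/s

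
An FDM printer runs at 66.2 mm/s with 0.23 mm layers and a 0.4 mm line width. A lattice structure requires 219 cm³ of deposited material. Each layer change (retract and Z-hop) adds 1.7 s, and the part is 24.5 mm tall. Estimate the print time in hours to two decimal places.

10.04 hours

Extrusion cross-section: 0.23 × 0.4 → 0.092 mm².
Total extruded path = 219000/0.092 = 2380434.8 mm.
Print-move time: 2380434.8 / 66.2 → 35958.2 s.
Layer count = ceil(24.5 / 0.23) = 107.
Z-hop total = 107 × 1.7 = 181.9 s.
Altogether 35958.2 + 181.9 = 36140.1 s, i.e. 10.04 hours.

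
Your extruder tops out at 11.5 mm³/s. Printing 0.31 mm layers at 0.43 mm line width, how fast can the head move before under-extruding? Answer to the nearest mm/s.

86 mm/s

A = 0.31 × 0.43 = 0.1333 mm².
Max speed = 11.5 / 0.1333 = 86.27 ≈ 86 mm/s.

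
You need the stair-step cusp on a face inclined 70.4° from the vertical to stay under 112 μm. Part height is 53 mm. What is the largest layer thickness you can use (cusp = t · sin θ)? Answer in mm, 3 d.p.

sin(70.4°) = 0.9421; t_max = 0.112/0.9421 = 0.119 mm.

0.119 mm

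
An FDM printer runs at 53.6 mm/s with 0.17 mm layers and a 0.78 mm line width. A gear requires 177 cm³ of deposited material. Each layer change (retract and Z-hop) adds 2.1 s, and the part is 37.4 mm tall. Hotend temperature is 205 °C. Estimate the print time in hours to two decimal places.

7.05 hours

Extrusion cross-section = 0.17 × 0.78, so 0.1326 mm².
Path length: 177000 mm³ / 0.1326 mm² → 1334841.6 mm.
Print-move time: 1334841.6 / 53.6 → 24903.8 s.
Layer count = ceil(37.4 / 0.17) = 220.
Non-print overhead = 220 × 2.1 = 462 s.
Altogether 24903.8 + 462 = 25365.8 s, i.e. 7.05 hours.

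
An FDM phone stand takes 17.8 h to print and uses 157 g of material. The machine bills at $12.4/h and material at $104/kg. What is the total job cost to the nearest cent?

$237.05

Time charge = 12.4 × 17.8, so $220.72.
Feedstock cost = 104 × 157/1000, so $16.328.
Total = 220.72 + 16.328 = 237.048 ≈ $237.05.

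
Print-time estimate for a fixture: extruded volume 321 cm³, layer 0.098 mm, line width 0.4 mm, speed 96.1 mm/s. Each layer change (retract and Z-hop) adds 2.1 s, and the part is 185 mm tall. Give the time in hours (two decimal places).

24.77 hours

Bead cross-section: 0.098 × 0.4 → 0.0392 mm².
Toolpath length = 321 cm³ / 0.0392 mm² = 321000 / 0.0392 = 8188775.5 mm.
Time extruding = 8188775.5 / 96.1, so 85211 s.
Layer count = ceil(185 / 0.098) = 1888.
Non-print overhead: 1888 × 2.1 → 3964.8 s.
Altogether 85211 + 3964.8 = 89175.8 s, i.e. 24.77 hours.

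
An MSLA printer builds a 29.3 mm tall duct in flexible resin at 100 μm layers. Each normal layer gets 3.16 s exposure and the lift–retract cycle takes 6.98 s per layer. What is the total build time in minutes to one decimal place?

49.5 minutes

Number of layers: 29.3 / 0.1 → 293 (rounded up).
Per-layer time: 3.16 + 6.98 → 10.14 s.
Total = 293 × 10.14 = 2971.02 s = 49.5 minutes.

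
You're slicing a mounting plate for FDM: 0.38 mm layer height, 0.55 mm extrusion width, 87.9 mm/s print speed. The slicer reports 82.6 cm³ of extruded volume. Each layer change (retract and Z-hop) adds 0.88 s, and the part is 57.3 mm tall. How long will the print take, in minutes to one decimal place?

77.2 minutes

Line area: 0.38 × 0.55 → 0.209 mm².
Toolpath length = 82.6 cm³ / 0.209 mm² = 82600 / 0.209 = 395215.3 mm.
Extrusion time = 395215.3 / 87.9, so 4496.2 s.
Layers = ⌈57.3/0.38⌉ = 151.
Non-print overhead: 151 × 0.88 → 132.88 s.
Total = 4496.2 + 132.88 = 4629.08 s = 77.2 minutes.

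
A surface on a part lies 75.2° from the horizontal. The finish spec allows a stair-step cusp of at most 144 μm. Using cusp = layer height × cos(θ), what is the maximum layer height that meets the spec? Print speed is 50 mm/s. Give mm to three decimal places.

cos(75.2°) = 0.2554; t_max = 0.144/0.2554 = 0.564 mm.

0.564 mm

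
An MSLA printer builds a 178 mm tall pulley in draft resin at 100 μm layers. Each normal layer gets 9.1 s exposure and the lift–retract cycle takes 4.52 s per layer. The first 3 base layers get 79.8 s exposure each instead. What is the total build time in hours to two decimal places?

6.79 hours

Layer count = ceil(178 / 0.1) = 1780.
Base layers = 3 × (79.8 + 4.52), so 252.96 s.
Normal layers = 1777 × (9.1 + 4.52), so 24202.74 s.
Total = 252.96 + 24202.74 = 24455.7 s = 6.79 hours.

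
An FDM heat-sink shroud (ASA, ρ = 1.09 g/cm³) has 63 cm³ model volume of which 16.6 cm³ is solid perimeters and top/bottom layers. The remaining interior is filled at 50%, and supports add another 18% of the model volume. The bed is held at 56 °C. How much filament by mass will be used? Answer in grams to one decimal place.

55.7 g

Infill region = 63 − 16.6, so 46.4 cm³.
Deposited infill: 0.50 × 46.4 → 23.2 cm³.
Support = 0.18 × 63, so 11.34 cm³.
Deposited volume = 16.6 + 23.2 + 11.34 = 51.14 cm³.
Mass = 51.14 × 1.09 = 55.7426 g.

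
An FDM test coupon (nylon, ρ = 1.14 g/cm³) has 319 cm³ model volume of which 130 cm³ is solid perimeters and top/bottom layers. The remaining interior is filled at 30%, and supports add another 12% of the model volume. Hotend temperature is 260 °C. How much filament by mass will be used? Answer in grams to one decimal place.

Volume inside the shell = 319 − 130, so 189 cm³.
Deposited infill: 0.30 × 189 → 56.7 cm³.
Support: 0.12 × 319 → 38.28 cm³.
Total printed volume = 130 + 56.7 + 38.28, so 224.98 cm³.
Mass = 224.98 × 1.14, so 256.4772 g.

256.5 g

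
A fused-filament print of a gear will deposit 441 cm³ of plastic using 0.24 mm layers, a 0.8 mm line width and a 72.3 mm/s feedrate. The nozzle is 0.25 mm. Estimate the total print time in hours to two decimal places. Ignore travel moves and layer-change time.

8.82 hours

Line area = 0.24 × 0.8 = 0.192 mm².
Path length: 441000 mm³ / 0.192 mm² → 2296875 mm.
Extrusion time = 2296875 / 72.3 = 31768.7 s.
31768.7 s = 8.82 hours.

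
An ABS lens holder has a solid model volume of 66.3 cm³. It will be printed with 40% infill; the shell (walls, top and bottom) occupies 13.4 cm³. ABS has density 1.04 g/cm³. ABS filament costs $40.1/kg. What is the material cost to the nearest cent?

$1.44

Interior volume = 66.3 − 13.4 = 52.9 cm³.
Infill deposited: 0.40 × 52.9 → 21.16 cm³.
Deposited volume = 13.4 + 21.16 = 34.56 cm³.
Mass = 34.56 × 1.04, so 35.9424 g.
At $40.1/kg: 35.9424/1000 × 40.1 = $1.44.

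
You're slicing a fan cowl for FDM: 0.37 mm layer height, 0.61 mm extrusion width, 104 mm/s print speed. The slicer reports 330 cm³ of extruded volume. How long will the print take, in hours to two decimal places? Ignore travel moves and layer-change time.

3.91 hours

Bead cross-section = 0.37 × 0.61, so 0.2257 mm².
Path length: 330000 mm³ / 0.2257 mm² → 1462117.9 mm.
Print-move time = 1462117.9 / 104, so 14058.8 s.
In the requested units: 14058.8 s = 3.91 hours.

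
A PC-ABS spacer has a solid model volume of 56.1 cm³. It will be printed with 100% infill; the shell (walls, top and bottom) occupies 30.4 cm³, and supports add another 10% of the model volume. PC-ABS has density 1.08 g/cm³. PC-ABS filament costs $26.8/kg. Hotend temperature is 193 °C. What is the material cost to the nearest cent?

$1.79

Infill region = 56.1 − 30.4 = 25.7 cm³.
Infill volume = 1.00 × 25.7 = 25.7 cm³.
Support = 0.10 × 56.1, so 5.61 cm³.
Total printed volume = 30.4 + 25.7 + 5.61, so 61.71 cm³.
Mass: 61.71 × 1.08 → 66.6468 g.
Cost = 66.6468 g / 1000 × $26.8/kg = $1.79.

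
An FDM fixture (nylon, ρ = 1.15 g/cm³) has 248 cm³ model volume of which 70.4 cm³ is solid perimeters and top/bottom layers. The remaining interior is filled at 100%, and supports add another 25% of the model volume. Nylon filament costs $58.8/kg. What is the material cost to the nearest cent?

Volume inside the shell = 248 − 70.4 = 177.6 cm³.
Deposited infill: 1.00 × 177.6 → 177.6 cm³.
Support = 0.25 × 248 = 62 cm³.
Total extruded = 70.4 + 177.6 + 62, so 310 cm³.
Mass: 310 × 1.15 → 356.5 g.
At $58.8/kg: 356.5/1000 × 58.8 = $20.96.

$20.96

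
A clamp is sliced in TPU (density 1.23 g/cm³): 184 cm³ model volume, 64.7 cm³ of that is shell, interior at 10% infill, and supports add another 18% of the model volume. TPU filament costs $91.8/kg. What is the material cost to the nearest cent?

Volume inside the shell = 184 − 64.7 = 119.3 cm³.
Deposited infill = 0.10 × 119.3 = 11.93 cm³.
Support = 0.18 × 184 = 33.12 cm³.
Deposited volume = 64.7 + 11.93 + 33.12 = 109.75 cm³.
Mass: 109.75 × 1.23 → 134.9925 g.
Cost = 134.9925 g / 1000 × $91.8/kg = $12.39.

$12.39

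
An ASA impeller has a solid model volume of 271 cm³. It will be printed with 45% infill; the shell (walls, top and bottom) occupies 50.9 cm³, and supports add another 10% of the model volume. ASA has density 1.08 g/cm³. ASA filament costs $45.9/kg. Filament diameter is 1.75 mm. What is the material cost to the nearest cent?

Interior volume: 271 − 50.9 → 220.1 cm³.
Infill deposited = 0.45 × 220.1, so 99.045 cm³.
Support: 0.10 × 271 → 27.1 cm³.
Total extruded: 50.9 + 99.045 + 27.1 → 177.045 cm³.
Mass = 177.045 × 1.08, so 191.2086 g.
At $45.9/kg: 191.2086/1000 × 45.9 = $8.78.

$8.78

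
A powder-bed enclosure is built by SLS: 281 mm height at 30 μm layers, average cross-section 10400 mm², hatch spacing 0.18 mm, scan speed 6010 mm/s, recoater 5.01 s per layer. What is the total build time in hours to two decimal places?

Layer count = ceil(281 / 0.03) = 9367.
Hatch length per layer = 10400 / 0.18, so 57777.8 mm.
Per-layer scan time = 57777.8 / 6010, so 9.6136 s.
Per-layer time = 9.6136 + 5.01, so 14.6236 s.
9367 layers × 14.6236 s/layer = 136979.2612 s, i.e. 38.05 hours.

38.05 hours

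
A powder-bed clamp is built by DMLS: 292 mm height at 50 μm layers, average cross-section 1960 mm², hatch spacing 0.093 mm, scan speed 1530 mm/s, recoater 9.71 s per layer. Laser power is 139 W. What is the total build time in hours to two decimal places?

Number of layers: 292 / 0.05 → 5840 (rounded up).
Hatch length per layer: 1960 / 0.093 → 21075.3 mm.
Scan time per layer = 21075.3 / 1530, so 13.7747 s.
Per-layer time: 13.7747 + 9.71 → 23.4847 s.
Build time = 5840 × 23.4847 = 137150.648 s = 38.10 hours.

38.10 hours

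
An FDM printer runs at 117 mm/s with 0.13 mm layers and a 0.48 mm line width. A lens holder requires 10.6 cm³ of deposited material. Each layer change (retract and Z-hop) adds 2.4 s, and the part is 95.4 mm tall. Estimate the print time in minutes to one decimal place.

53.6 minutes

Extrusion cross-section = 0.13 × 0.48 = 0.0624 mm².
Total extruded path = 10600/0.0624 = 169871.8 mm.
Print-move time: 169871.8 / 117 → 1451.9 s.
Layers = ⌈95.4/0.13⌉ = 734.
Non-print overhead: 734 × 2.4 → 1761.6 s.
Total = 1451.9 + 1761.6 = 3213.5 s = 53.6 minutes.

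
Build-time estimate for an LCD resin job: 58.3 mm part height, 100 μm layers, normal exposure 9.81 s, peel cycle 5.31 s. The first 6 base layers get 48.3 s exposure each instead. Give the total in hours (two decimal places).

2.51 hours

Layer count = ceil(58.3 / 0.1) = 583.
Bottom layers = 6 × (48.3 + 5.31) = 321.66 s.
Remaining layers = 577 × (9.81 + 5.31) = 8724.24 s.
Sum: 321.66 + 8724.24 = 9045.9 s → 2.51 hours.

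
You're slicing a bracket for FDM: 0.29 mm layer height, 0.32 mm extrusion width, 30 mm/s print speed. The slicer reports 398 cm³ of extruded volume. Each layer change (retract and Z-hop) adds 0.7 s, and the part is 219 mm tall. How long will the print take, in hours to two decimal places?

Bead cross-section = 0.29 × 0.32, so 0.0928 mm².
Total extruded path = 398000/0.0928 = 4288793.1 mm.
Extrusion time = 4288793.1 / 30 = 142959.8 s.
Layers = ⌈219/0.29⌉ = 756.
Layer-change overhead: 756 × 0.7 → 529.2 s.
Altogether 142959.8 + 529.2 = 143489 s, i.e. 39.86 hours.

39.86 hours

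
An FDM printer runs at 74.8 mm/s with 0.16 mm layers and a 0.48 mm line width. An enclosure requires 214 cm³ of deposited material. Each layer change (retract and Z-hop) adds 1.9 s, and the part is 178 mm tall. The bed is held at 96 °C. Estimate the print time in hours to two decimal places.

Line area: 0.16 × 0.48 → 0.0768 mm².
Toolpath length = 214 cm³ / 0.0768 mm² = 214000 / 0.0768 = 2786458.3 mm.
Print-move time: 2786458.3 / 74.8 → 37252.1 s.
Number of layers: 178 / 0.16 → 1113 (rounded up).
Non-print overhead = 1113 × 1.9 = 2114.7 s.
Altogether 37252.1 + 2114.7 = 39366.8 s, i.e. 10.94 hours.

10.94 hours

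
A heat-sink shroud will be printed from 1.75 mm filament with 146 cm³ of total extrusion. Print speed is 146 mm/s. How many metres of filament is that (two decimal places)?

A = π r² = π × 0.875² = 2.4053 mm².
L = 146000 mm³ / 2.4053 mm² = 60699.29 mm, i.e. 60.70 m.

60.70 m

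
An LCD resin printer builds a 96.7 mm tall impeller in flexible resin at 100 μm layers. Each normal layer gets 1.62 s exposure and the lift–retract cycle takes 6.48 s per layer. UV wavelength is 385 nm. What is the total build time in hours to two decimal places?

Number of layers: 96.7 / 0.1 → 967 (rounded up).
Cycle time = 1.62 + 6.48, so 8.1 s.
Build time: 967 × 8.1 s = 7832.7 s, i.e. 2.18 hours.

2.18 hours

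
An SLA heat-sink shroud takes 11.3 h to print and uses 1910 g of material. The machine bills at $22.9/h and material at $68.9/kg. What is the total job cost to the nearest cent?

Machine cost: 22.9 × 11.3 → $258.77.
Feedstock cost = 68.9 × 1910/1000 = $131.599.
Total = 258.77 + 131.599 = 390.369 ≈ $390.37.

$390.37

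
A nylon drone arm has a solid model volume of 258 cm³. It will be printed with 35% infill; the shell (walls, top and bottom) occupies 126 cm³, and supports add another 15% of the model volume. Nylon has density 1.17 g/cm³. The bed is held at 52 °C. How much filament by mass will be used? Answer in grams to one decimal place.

Infill region = 258 − 126 = 132 cm³.
Infill deposited: 0.35 × 132 → 46.2 cm³.
Support: 0.15 × 258 → 38.7 cm³.
Total extruded: 126 + 46.2 + 38.7 → 210.9 cm³.
Mass = 210.9 × 1.17, so 246.753 g.

246.8 g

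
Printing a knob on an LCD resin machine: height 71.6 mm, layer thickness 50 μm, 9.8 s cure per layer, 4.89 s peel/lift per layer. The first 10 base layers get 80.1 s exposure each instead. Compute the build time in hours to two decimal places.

Layers = ⌈71.6/0.05⌉ = 1432.
Base layers: 10 × (80.1 + 4.89) → 849.9 s.
Regular layers = 1422 × (9.8 + 4.89) = 20889.18 s.
Sum: 849.9 + 20889.18 = 21739.08 s → 6.04 hours.

6.04 hours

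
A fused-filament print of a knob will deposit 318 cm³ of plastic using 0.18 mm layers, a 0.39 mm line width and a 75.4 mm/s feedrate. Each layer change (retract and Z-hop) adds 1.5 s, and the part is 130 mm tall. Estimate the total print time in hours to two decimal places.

16.99 hours

Line area = 0.18 × 0.39, so 0.0702 mm².
Path length: 318000 mm³ / 0.0702 mm² → 4529914.5 mm.
Time extruding: 4529914.5 / 75.4 → 60078.4 s.
Layers = ⌈130/0.18⌉ = 723.
Non-print overhead = 723 × 1.5 = 1084.5 s.
Total = 60078.4 + 1084.5 = 61162.9 s = 16.99 hours.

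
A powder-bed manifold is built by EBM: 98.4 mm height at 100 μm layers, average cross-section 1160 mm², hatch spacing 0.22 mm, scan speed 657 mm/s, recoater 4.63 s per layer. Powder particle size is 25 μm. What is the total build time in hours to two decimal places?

3.46 hours

Number of layers: 98.4 / 0.1 → 984 (rounded up).
Scan path per layer: 1160 / 0.22 → 5272.7 mm.
Per-layer scan time: 5272.7 / 657 → 8.0254 s.
Per-layer time = 8.0254 + 4.63 = 12.6554 s.
Total: 984 × 12.6554 s = 12452.9136 s → 3.46 hours.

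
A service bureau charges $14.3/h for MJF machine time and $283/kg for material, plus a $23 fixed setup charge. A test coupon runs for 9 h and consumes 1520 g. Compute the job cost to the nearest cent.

Machine-time cost = 14.3 × 9 = $128.70.
Feedstock cost: 283 × 1520/1000 → $430.16.
Total = 128.70 + 430.16 + 23 = $581.86.

$581.86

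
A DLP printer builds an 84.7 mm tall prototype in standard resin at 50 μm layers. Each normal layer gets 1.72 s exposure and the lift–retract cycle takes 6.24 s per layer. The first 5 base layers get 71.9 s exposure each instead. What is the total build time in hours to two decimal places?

Number of layers: 84.7 / 0.05 → 1694 (rounded up).
Burn-in layers = 5 × (71.9 + 6.24), so 390.7 s.
Normal layers: 1689 × (1.72 + 6.24) → 13444.44 s.
Sum: 390.7 + 13444.44 = 13835.14 s → 3.84 hours.

3.84 hours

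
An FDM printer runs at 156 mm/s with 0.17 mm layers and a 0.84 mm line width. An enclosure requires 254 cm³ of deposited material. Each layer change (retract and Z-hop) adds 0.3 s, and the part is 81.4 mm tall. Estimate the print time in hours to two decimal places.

Extrusion cross-section = 0.17 × 0.84, so 0.1428 mm².
Total extruded path = 254000/0.1428 = 1778711.5 mm.
Extrusion time: 1778711.5 / 156 → 11402 s.
Number of layers: 81.4 / 0.17 → 479 (rounded up).
Non-print overhead: 479 × 0.3 → 143.7 s.
Altogether 11402 + 143.7 = 11545.7 s, i.e. 3.21 hours.

3.21 hours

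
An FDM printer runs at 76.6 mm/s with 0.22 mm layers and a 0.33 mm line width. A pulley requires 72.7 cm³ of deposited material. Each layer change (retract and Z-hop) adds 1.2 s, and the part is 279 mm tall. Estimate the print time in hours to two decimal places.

Extrusion cross-section: 0.22 × 0.33 → 0.0726 mm².
Total extruded path = 72700/0.0726 = 1001377.4 mm.
Time extruding: 1001377.4 / 76.6 → 13072.8 s.
Layers = ⌈279/0.22⌉ = 1269.
Z-hop total = 1269 × 1.2 = 1522.8 s.
Altogether 13072.8 + 1522.8 = 14595.6 s, i.e. 4.05 hours.

4.05 hours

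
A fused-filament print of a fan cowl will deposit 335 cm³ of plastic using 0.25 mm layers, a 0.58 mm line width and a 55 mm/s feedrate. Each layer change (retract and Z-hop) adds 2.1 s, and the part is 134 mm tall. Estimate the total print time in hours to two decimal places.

Line area = 0.25 × 0.58 = 0.145 mm².
Toolpath length = 335 cm³ / 0.145 mm² = 335000 / 0.145 = 2310344.8 mm.
Time extruding: 2310344.8 / 55 → 42006.3 s.
Layers = ⌈134/0.25⌉ = 536.
Z-hop total = 536 × 2.1, so 1125.6 s.
Altogether 42006.3 + 1125.6 = 43131.9 s, i.e. 11.98 hours.

11.98 hours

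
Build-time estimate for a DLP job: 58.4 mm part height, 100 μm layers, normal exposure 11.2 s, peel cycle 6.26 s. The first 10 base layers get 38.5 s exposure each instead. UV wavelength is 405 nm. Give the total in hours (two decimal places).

Layers = ⌈58.4/0.1⌉ = 584.
Burn-in layers: 10 × (38.5 + 6.26) → 447.6 s.
Regular layers: 574 × (11.2 + 6.26) → 10022.04 s.
Total = 447.6 + 10022.04 = 10469.64 s = 2.91 hours.

2.91 hours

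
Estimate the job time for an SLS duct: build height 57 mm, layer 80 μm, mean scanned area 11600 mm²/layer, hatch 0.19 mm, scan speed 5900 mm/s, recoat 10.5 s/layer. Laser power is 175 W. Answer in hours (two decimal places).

Layers = ⌈57/0.08⌉ = 713.
Per-layer scan distance = 11600 / 0.19 = 61052.6 mm.
Scan time per layer = 61052.6 / 5900, so 10.3479 s.
Time per layer = 10.3479 + 10.5, so 20.8479 s.
Total: 713 × 20.8479 s = 14864.5527 s → 4.13 hours.

4.13 hours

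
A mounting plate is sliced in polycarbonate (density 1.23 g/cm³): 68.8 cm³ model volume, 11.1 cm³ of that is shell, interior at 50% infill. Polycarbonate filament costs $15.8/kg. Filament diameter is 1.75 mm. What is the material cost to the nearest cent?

$0.78

Volume inside the shell = 68.8 − 11.1, so 57.7 cm³.
Deposited infill = 0.50 × 57.7 = 28.85 cm³.
Deposited volume: 11.1 + 28.85 → 39.95 cm³.
Mass: 39.95 × 1.23 → 49.1385 g.
At $15.8/kg: 49.1385/1000 × 15.8 = $0.78.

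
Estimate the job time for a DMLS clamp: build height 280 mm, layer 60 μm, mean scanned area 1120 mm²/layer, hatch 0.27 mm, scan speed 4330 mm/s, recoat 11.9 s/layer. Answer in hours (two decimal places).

Number of layers: 280 / 0.06 → 4667 (rounded up).
Hatch length per layer: 1120 / 0.27 → 4148.1 mm.
Scan time per layer = 4148.1 / 4330 = 0.958 s.
Layer cycle = 0.958 + 11.9 = 12.858 s.
4667 layers × 12.858 s/layer = 60008.286 s, i.e. 16.67 hours.

16.67 hours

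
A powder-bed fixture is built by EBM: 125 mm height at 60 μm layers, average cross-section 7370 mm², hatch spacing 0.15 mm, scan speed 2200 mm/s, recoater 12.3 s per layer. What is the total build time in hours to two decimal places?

20.05 hours

Number of layers: 125 / 0.06 → 2084 (rounded up).
Scan path per layer = 7370 / 0.15, so 49133.3 mm.
Per-layer scan time: 49133.3 / 2200 → 22.3333 s.
Per-layer time = 22.3333 + 12.3 = 34.6333 s.
Total: 2084 × 34.6333 s = 72175.7972 s → 20.05 hours.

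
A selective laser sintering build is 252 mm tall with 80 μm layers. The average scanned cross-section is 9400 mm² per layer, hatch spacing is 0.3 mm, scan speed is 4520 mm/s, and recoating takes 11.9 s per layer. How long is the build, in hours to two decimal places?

Number of layers: 252 / 0.08 → 3150 (rounded up).
Scan path per layer = 9400 / 0.3 = 31333.3 mm.
Per-layer scan time = 31333.3 / 4520, so 6.9321 s.
Layer cycle = 6.9321 + 11.9, so 18.8321 s.
Build time = 3150 × 18.8321 = 59321.115 s = 16.48 hours.

16.48 hours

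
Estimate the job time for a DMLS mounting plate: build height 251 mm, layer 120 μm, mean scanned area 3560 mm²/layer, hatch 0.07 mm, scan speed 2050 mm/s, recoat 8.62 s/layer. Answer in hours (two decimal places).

Number of layers: 251 / 0.12 → 2092 (rounded up).
Hatch length per layer = 3560 / 0.07 = 50857.1 mm.
Laser time per layer = 50857.1 / 2050 = 24.8083 s.
Time per layer = 24.8083 + 8.62, so 33.4283 s.
Build time = 2092 × 33.4283 = 69932.0036 s = 19.43 hours.

19.43 hours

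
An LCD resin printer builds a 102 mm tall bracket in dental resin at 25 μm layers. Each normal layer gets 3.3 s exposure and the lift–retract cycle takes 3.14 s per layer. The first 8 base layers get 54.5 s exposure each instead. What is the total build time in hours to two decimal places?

Layer count = ceil(102 / 0.025) = 4080.
Base layers: 8 × (54.5 + 3.14) → 461.12 s.
Remaining layers: 4072 × (3.3 + 3.14) → 26223.68 s.
Total = 461.12 + 26223.68 = 26684.8 s = 7.41 hours.

7.41 hours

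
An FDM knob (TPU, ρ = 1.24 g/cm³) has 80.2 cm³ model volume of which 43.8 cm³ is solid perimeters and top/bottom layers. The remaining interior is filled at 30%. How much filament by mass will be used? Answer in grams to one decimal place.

67.9 g

Interior volume: 80.2 − 43.8 → 36.4 cm³.
Deposited infill = 0.30 × 36.4 = 10.92 cm³.
Deposited volume = 43.8 + 10.92, so 54.72 cm³.
Mass = 54.72 × 1.24, so 67.8528 g.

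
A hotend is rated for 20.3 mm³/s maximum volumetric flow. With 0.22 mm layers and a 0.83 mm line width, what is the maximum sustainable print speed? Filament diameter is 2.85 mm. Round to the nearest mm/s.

A = 0.22 × 0.83 = 0.1826 mm².
Max speed = 20.3 / 0.1826 = 111.17 ≈ 111 mm/s.

111 mm/s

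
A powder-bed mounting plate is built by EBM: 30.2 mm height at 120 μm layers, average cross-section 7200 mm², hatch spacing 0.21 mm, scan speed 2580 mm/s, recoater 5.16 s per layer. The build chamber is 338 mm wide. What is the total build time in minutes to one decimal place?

77.5 minutes

Layers = ⌈30.2/0.12⌉ = 252.
Hatch length per layer = 7200 / 0.21 = 34285.7 mm.
Per-layer scan time = 34285.7 / 2580, so 13.289 s.
Layer cycle = 13.289 + 5.16 = 18.449 s.
252 layers × 18.449 s/layer = 4649.148 s, i.e. 77.5 minutes.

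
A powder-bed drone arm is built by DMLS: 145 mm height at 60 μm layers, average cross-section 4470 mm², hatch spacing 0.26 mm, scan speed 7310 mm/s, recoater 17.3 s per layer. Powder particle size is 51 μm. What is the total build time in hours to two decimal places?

13.19 hours

Layer count = ceil(145 / 0.06) = 2417.
Scan path per layer: 4470 / 0.26 → 17192.3 mm.
Scan time per layer: 17192.3 / 7310 → 2.3519 s.
Time per layer = 2.3519 + 17.3 = 19.6519 s.
Total: 2417 × 19.6519 s = 47498.6423 s → 13.19 hours.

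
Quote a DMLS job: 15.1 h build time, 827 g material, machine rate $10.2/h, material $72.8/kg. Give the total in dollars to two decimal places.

Machine-time cost = 10.2 × 15.1 = $154.02.
Feedstock cost = 72.8 × 827/1000, so $60.2056.
Job cost: 154.02 + 60.2056 = 214.2256 ≈ $214.23.

$214.23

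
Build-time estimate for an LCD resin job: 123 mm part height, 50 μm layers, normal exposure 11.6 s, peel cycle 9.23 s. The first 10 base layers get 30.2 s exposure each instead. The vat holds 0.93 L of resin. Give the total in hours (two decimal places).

Number of layers: 123 / 0.05 → 2460 (rounded up).
Burn-in layers: 10 × (30.2 + 9.23) → 394.3 s.
Regular layers = 2450 × (11.6 + 9.23) = 51033.5 s.
Sum: 394.3 + 51033.5 = 51427.8 s → 14.29 hours.

14.29 hours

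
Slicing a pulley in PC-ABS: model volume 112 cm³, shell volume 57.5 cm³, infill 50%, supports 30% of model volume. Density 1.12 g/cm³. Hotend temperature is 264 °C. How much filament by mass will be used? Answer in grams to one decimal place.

132.6 g

Volume inside the shell = 112 − 57.5, so 54.5 cm³.
Infill deposited: 0.50 × 54.5 → 27.25 cm³.
Support = 0.30 × 112 = 33.6 cm³.
Total printed volume = 57.5 + 27.25 + 33.6 = 118.35 cm³.
Mass = 118.35 × 1.12, so 132.552 g.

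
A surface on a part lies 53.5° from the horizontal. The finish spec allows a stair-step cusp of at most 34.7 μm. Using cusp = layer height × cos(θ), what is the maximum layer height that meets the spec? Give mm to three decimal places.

0.058 mm

Layer height = cusp / cos(53.5°) = 0.0347 / 0.5948 = 0.058 mm.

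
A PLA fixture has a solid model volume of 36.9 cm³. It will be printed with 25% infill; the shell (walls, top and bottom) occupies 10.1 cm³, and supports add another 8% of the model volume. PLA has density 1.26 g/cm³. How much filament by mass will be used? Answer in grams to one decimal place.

Interior volume = 36.9 − 10.1, so 26.8 cm³.
Infill deposited = 0.25 × 26.8, so 6.7 cm³.
Support = 0.08 × 36.9, so 2.952 cm³.
Total printed volume: 10.1 + 6.7 + 2.952 → 19.752 cm³.
Mass = 19.752 × 1.26, so 24.88752 g.

24.9 g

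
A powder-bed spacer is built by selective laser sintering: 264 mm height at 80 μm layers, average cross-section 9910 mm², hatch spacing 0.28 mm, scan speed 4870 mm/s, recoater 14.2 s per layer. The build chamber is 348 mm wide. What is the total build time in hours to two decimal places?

Number of layers: 264 / 0.08 → 3300 (rounded up).
Hatch length per layer: 9910 / 0.28 → 35392.9 mm.
Scan time per layer: 35392.9 / 4870 → 7.2675 s.
Layer cycle: 7.2675 + 14.2 → 21.4675 s.
3300 layers × 21.4675 s/layer = 70842.75 s, i.e. 19.68 hours.

19.68 hours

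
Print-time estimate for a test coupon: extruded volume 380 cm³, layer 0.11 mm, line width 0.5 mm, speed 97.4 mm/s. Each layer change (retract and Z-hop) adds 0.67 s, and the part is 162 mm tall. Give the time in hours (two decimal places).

Extrusion cross-section: 0.11 × 0.5 → 0.055 mm².
Path length: 380000 mm³ / 0.055 mm² → 6909090.9 mm.
Extrusion time = 6909090.9 / 97.4, so 70935.2 s.
Layer count = ceil(162 / 0.11) = 1473.
Layer-change overhead = 1473 × 0.67 = 986.91 s.
Total = 70935.2 + 986.91 = 71922.11 s = 19.98 hours.

19.98 hours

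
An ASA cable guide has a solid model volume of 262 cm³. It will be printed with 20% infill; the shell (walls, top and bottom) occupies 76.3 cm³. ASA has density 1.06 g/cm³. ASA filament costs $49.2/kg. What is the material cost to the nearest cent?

$5.92

Infill region = 262 − 76.3, so 185.7 cm³.
Infill deposited = 0.20 × 185.7, so 37.14 cm³.
Deposited volume: 76.3 + 37.14 → 113.44 cm³.
Mass = 113.44 × 1.06, so 120.2464 g.
At $49.2/kg: 120.2464/1000 × 49.2 = $5.92.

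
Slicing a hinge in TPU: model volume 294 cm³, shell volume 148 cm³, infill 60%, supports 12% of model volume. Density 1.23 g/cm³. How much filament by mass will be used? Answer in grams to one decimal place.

333.2 g

Volume inside the shell = 294 − 148 = 146 cm³.
Infill volume = 0.60 × 146, so 87.6 cm³.
Support = 0.12 × 294 = 35.28 cm³.
Total extruded = 148 + 87.6 + 35.28, so 270.88 cm³.
Mass = 270.88 × 1.23 = 333.1824 g.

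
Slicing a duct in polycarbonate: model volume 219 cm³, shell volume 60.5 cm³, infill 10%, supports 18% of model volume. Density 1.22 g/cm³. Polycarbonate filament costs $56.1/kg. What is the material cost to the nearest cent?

$7.92

Infill region = 219 − 60.5 = 158.5 cm³.
Infill volume = 0.10 × 158.5 = 15.85 cm³.
Support = 0.18 × 219, so 39.42 cm³.
Total printed volume = 60.5 + 15.85 + 39.42 = 115.77 cm³.
Mass = 115.77 × 1.22, so 141.2394 g.
Cost = 141.2394 g / 1000 × $56.1/kg = $7.92.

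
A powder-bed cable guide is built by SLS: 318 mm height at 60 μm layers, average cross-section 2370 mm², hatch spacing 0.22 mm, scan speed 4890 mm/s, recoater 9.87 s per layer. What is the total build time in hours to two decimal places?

Layers = ⌈318/0.06⌉ = 5300.
Hatch length per layer: 2370 / 0.22 → 10772.7 mm.
Per-layer scan time: 10772.7 / 4890 → 2.203 s.
Time per layer = 2.203 + 9.87, so 12.073 s.
5300 layers × 12.073 s/layer = 63986.9 s, i.e. 17.77 hours.

17.77 hours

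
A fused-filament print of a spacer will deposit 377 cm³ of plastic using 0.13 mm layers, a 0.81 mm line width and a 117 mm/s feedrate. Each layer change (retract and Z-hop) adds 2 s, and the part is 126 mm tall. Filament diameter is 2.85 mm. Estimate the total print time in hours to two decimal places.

9.04 hours

Extrusion cross-section: 0.13 × 0.81 → 0.1053 mm².
Path length: 377000 mm³ / 0.1053 mm² → 3580246.9 mm.
Extrusion time = 3580246.9 / 117 = 30600.4 s.
Layers = ⌈126/0.13⌉ = 970.
Z-hop total: 970 × 2 → 1940 s.
Altogether 30600.4 + 1940 = 32540.4 s, i.e. 9.04 hours.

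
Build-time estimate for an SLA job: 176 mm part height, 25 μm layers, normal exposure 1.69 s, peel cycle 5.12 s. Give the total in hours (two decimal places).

13.32 hours

Layer count = ceil(176 / 0.025) = 7040.
Per-layer time = 1.69 + 5.12, so 6.81 s.
Build time: 7040 × 6.81 s = 47942.4 s, i.e. 13.32 hours.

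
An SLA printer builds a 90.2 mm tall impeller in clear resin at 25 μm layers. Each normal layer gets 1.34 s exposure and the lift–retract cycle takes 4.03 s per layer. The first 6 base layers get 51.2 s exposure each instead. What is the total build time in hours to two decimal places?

5.47 hours

Layer count = ceil(90.2 / 0.025) = 3608.
Base layers: 6 × (51.2 + 4.03) → 331.38 s.
Remaining layers = 3602 × (1.34 + 4.03) = 19342.74 s.
Total = 331.38 + 19342.74 = 19674.12 s = 5.47 hours.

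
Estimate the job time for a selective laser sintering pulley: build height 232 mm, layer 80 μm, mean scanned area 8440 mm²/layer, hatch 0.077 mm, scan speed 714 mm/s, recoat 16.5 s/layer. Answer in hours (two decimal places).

136.96 hours

Layer count = ceil(232 / 0.08) = 2900.
Hatch length per layer = 8440 / 0.077 = 109610.4 mm.
Laser time per layer = 109610.4 / 714, so 153.516 s.
Per-layer time = 153.516 + 16.5, so 170.016 s.
2900 layers × 170.016 s/layer = 493046.4 s, i.e. 136.96 hours.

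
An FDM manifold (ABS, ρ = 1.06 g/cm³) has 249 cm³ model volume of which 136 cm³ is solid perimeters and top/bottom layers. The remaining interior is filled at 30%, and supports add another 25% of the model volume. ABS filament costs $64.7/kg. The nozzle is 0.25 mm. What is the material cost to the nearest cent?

$15.92

Interior volume: 249 − 136 → 113 cm³.
Deposited infill = 0.30 × 113 = 33.9 cm³.
Support = 0.25 × 249 = 62.25 cm³.
Total extruded = 136 + 33.9 + 62.25 = 232.15 cm³.
Mass: 232.15 × 1.06 → 246.079 g.
At $64.7/kg: 246.079/1000 × 64.7 = $15.92.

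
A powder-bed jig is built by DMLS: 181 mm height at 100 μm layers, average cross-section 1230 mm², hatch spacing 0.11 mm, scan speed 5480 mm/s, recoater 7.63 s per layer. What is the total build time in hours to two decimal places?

Number of layers: 181 / 0.1 → 1810 (rounded up).
Hatch length per layer: 1230 / 0.11 → 11181.8 mm.
Laser time per layer = 11181.8 / 5480, so 2.0405 s.
Layer cycle: 2.0405 + 7.63 → 9.6705 s.
Build time = 1810 × 9.6705 = 17503.605 s = 4.86 hours.

4.86 hours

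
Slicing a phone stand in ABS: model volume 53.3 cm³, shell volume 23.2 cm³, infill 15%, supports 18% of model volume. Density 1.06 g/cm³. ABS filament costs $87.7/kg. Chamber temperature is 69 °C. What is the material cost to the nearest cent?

$3.47

Volume inside the shell = 53.3 − 23.2 = 30.1 cm³.
Infill volume = 0.15 × 30.1, so 4.515 cm³.
Support = 0.18 × 53.3 = 9.594 cm³.
Deposited volume: 23.2 + 4.515 + 9.594 → 37.309 cm³.
Mass: 37.309 × 1.06 → 39.54754 g.
At $87.7/kg: 39.54754/1000 × 87.7 = $3.47.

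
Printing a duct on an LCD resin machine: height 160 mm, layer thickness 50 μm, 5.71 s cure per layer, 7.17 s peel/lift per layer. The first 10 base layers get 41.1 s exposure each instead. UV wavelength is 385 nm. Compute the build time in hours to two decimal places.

11.55 hours

Layer count = ceil(160 / 0.05) = 3200.
Burn-in layers = 10 × (41.1 + 7.17) = 482.7 s.
Normal layers: 3190 × (5.71 + 7.17) → 41087.2 s.
Sum: 482.7 + 41087.2 = 41569.9 s → 11.55 hours.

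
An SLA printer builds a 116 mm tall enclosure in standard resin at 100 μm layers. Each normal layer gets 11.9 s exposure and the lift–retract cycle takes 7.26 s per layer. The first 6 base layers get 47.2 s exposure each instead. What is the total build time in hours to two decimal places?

Layer count = ceil(116 / 0.1) = 1160.
Base layers = 6 × (47.2 + 7.26), so 326.76 s.
Remaining layers = 1154 × (11.9 + 7.26), so 22110.64 s.
Sum: 326.76 + 22110.64 = 22437.4 s → 6.23 hours.

6.23 hours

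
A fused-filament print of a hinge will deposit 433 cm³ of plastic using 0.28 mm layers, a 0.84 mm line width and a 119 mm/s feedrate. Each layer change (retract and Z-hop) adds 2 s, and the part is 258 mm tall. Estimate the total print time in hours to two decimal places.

Extrusion cross-section = 0.28 × 0.84, so 0.2352 mm².
Path length: 433000 mm³ / 0.2352 mm² → 1840986.4 mm.
Print-move time = 1840986.4 / 119, so 15470.5 s.
Layer count = ceil(258 / 0.28) = 922.
Layer-change overhead: 922 × 2 → 1844 s.
Altogether 15470.5 + 1844 = 17314.5 s, i.e. 4.81 hours.

4.81 hours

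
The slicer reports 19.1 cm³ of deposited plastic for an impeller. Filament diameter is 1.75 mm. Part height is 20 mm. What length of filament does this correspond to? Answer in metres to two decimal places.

Cross-section of 1.75 mm filament: π·(1.75/2)² = 2.4053 mm².
Length = 19.1 cm³ / 2.4053 mm² = 19100 / 2.4053 = 7940.8 mm = 7.94 m.

7.94 m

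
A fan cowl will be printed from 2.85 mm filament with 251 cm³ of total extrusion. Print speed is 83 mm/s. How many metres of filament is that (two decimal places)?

Cross-section of 2.85 mm filament: π·(2.85/2)² = 6.3794 mm².
L = 251000 mm³ / 6.3794 mm² = 39345.39 mm, i.e. 39.35 m.

39.35 m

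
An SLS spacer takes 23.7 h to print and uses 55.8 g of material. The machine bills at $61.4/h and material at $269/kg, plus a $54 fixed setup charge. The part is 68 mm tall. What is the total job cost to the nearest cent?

Machine cost: 61.4 × 23.7 → $1455.18.
Material charge = 269 × 55.8/1000, so $15.0102.
Adding setup: 1455.18 + 15.0102 + 54 → 1524.1902 ≈ $1524.19.

$1524.19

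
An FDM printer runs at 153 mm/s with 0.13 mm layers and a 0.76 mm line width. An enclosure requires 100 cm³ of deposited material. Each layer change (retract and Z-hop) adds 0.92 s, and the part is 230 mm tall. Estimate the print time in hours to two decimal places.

2.29 hours

Bead cross-section = 0.13 × 0.76 = 0.0988 mm².
Path length: 100000 mm³ / 0.0988 mm² → 1012145.7 mm.
Extrusion time = 1012145.7 / 153 = 6615.3 s.
Number of layers: 230 / 0.13 → 1770 (rounded up).
Layer-change overhead = 1770 × 0.92, so 1628.4 s.
Altogether 6615.3 + 1628.4 = 8243.7 s, i.e. 2.29 hours.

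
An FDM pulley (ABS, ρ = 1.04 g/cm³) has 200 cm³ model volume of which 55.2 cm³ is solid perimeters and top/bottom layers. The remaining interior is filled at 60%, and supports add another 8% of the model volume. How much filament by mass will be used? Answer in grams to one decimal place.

Interior volume = 200 − 55.2 = 144.8 cm³.
Infill deposited: 0.60 × 144.8 → 86.88 cm³.
Support = 0.08 × 200 = 16 cm³.
Deposited volume = 55.2 + 86.88 + 16 = 158.08 cm³.
Mass = 158.08 × 1.04 = 164.4032 g.

164.4 g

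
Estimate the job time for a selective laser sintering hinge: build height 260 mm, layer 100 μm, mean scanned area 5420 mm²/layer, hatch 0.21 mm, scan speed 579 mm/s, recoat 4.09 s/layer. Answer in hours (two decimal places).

35.15 hours

Layers = ⌈260/0.1⌉ = 2600.
Hatch length per layer = 5420 / 0.21 = 25809.5 mm.
Scan time per layer = 25809.5 / 579, so 44.576 s.
Time per layer: 44.576 + 4.09 → 48.666 s.
2600 layers × 48.666 s/layer = 126531.6 s, i.e. 35.15 hours.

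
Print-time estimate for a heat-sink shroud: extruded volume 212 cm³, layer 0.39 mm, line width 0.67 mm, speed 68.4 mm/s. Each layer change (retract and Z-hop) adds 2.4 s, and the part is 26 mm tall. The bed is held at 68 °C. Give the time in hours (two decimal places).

Bead cross-section: 0.39 × 0.67 → 0.2613 mm².
Toolpath length = 212 cm³ / 0.2613 mm² = 212000 / 0.2613 = 811328 mm.
Extrusion time = 811328 / 68.4, so 11861.5 s.
Number of layers: 26 / 0.39 → 67 (rounded up).
Layer-change overhead = 67 × 2.4 = 160.8 s.
Altogether 11861.5 + 160.8 = 12022.3 s, i.e. 3.34 hours.

3.34 hours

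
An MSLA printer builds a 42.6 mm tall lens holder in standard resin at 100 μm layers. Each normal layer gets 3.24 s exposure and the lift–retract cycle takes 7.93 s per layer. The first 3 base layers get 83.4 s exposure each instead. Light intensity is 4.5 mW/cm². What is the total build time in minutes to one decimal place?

Layers = ⌈42.6/0.1⌉ = 426.
Bottom layers: 3 × (83.4 + 7.93) → 273.99 s.
Regular layers = 423 × (3.24 + 7.93) = 4724.91 s.
Sum: 273.99 + 4724.91 = 4998.9 s → 83.3 minutes.

83.3 minutes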